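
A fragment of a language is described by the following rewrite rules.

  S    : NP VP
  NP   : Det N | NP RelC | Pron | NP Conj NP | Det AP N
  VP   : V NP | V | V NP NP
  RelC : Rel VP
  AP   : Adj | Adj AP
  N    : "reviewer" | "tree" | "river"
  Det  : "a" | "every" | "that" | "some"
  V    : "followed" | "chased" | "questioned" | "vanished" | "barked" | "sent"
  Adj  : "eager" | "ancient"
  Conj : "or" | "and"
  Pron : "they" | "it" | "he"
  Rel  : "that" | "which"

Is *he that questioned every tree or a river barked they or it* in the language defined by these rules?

[S [NP [NP [Pron he]] [RelC [Rel that] [VP [V questioned] [NP [NP [Det every] [N tree]] [Conj or] [NP [Det a] [N river]]]]]] [VP [V barked] [NP [NP [Pron they]] [Conj or] [NP [Pron it]]]]]
The bracketing above is licensed at every node by one of the given productions, with S at the root.

Grammatical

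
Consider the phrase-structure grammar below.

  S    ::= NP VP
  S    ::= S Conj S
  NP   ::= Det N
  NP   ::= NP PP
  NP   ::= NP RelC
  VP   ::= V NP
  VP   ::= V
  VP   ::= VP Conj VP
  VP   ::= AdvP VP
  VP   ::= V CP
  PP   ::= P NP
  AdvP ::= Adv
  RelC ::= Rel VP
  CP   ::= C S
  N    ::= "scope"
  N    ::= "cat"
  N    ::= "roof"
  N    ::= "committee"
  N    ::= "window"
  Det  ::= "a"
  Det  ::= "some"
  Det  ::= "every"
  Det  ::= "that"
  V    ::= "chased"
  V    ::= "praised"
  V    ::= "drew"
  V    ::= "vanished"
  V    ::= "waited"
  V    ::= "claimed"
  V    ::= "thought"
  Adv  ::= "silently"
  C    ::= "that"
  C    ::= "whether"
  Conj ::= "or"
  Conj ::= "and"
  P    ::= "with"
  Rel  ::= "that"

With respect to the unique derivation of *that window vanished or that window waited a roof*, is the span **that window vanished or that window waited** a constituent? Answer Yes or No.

No

[S [S [NP [Det that] [N window]] [VP [V vanished]]] [Conj or] [S [NP [Det that] [N window]] [VP [V waited] [NP [Det a] [N roof]]]]]
The smallest constituent containing 'that window vanished or that window waited' is the S spanning 'that window vanished or that window waited a roof'; no single node in the tree dominates exactly the given words.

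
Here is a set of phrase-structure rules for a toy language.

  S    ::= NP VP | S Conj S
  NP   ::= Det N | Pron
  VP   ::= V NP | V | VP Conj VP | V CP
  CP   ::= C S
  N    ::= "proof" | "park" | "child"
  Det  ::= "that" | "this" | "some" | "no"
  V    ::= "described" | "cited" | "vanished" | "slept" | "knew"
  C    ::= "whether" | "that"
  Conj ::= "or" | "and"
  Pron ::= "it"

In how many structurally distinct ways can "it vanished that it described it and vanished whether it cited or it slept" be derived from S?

Two of the 5 distinct bracketings:
[S [NP [Pron it]] [VP [VP [V vanished] [CP [C that] [S [NP [Pron it]] [VP [V described] [NP [Pron it]]]]]] [Conj and] [VP [V vanished] [CP [C whether] [S [S [NP [Pron it]] [VP [V cited]]] [Conj or] [S [NP [Pron it]] [VP [V slept]]]]]]]]
[S [NP [Pron it]] [VP [V vanished] [CP [C that] [S [NP [Pron it]] [VP [VP [V described] [NP [Pron it]]] [Conj and] [VP [V vanished] [CP [C whether] [S [S [NP [Pron it]] [VP [V cited]]] [Conj or] [S [NP [Pron it]] [VP [V slept]]]]]]]]]]]
The trees differ in how a recursive rule is bracketed over the same span.

5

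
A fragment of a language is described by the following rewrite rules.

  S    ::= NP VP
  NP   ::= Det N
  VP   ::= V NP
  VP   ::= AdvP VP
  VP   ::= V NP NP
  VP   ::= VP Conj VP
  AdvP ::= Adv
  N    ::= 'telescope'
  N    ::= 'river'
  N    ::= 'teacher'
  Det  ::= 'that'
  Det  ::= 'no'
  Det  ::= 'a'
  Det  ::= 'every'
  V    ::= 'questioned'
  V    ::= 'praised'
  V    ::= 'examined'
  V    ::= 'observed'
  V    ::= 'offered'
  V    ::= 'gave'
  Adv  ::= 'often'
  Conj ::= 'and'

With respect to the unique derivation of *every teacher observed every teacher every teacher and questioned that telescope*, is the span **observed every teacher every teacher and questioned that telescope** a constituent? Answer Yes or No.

[S [NP [Det every] [N teacher]] [VP [VP [V observed] [NP [Det every] [N teacher]] [NP [Det every] [N teacher]]] [Conj and] [VP [V questioned] [NP [Det that] [N telescope]]]]]
The words 'observed every teacher every teacher and questioned that telescope' are exhaustively dominated by a single VP node (built by VP → VP Conj VP), so they form a constituent.

Yes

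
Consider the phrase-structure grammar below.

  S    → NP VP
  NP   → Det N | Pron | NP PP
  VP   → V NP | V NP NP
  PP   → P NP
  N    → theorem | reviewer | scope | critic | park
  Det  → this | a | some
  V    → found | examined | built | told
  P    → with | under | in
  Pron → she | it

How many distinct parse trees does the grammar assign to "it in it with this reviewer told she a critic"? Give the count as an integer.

The two bracketings:
[S [NP [NP [Pron it]] [PP [P in] [NP [NP [Pron it]] [PP [P with] [NP [Det this] [N reviewer]]]]]] [VP [V told] [NP [Pron she]] [NP [Det a] [N critic]]]]
[S [NP [NP [NP [Pron it]] [PP [P in] [NP [Pron it]]]] [PP [P with] [NP [Det this] [N reviewer]]]] [VP [V told] [NP [Pron she]] [NP [Det a] [N critic]]]]
The trees differ in how a recursive rule is bracketed over the same span.

2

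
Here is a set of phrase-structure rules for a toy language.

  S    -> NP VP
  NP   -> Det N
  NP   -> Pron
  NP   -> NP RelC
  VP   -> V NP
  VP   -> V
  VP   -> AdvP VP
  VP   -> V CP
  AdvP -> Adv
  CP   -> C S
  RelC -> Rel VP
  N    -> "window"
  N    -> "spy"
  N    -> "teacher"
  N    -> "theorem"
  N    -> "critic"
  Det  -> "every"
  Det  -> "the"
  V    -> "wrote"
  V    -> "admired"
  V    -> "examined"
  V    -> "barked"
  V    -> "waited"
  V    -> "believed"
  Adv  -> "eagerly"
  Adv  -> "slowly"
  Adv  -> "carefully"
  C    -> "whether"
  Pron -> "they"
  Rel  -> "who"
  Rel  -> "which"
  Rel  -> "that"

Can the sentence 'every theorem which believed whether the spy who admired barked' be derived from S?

Ungrammatical

For S → NP VP, every NP-prefix leaves a non-VP remainder: after 'every theorem' the remainder is not a VP; after 'every theorem which believed' the remainder is not a VP.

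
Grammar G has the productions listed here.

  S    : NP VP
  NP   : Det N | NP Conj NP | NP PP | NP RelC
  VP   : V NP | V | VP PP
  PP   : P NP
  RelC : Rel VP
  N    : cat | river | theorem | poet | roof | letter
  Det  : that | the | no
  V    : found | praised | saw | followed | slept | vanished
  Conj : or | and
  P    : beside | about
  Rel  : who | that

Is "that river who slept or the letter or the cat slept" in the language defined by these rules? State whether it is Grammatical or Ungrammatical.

Grammatical

S
  NP
    NP
      NP
        Det: that
        N: river
      RelC
        Rel: who
        VP
          V: slept
    Conj: or
    NP
      NP
        Det: the
        N: letter
      Conj: or
      NP
        Det: the
        N: cat
  VP
    V: slept
Every word is introduced by a lexical rule and the phrasal rules combine the resulting categories into a single S.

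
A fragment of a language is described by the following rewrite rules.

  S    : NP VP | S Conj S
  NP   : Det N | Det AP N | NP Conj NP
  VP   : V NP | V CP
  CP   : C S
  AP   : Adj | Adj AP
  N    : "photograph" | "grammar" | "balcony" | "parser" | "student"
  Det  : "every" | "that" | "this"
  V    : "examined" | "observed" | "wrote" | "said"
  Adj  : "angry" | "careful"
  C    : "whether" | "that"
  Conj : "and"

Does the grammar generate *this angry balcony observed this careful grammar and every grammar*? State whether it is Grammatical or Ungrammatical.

S
  NP
    Det: this
    AP
      Adj: angry
    N: balcony
  VP
    V: observed
    NP
      NP
        Det: this
        AP
          Adj: careful
        N: grammar
      Conj: and
      NP
        Det: every
        N: grammar
Each bracket corresponds to one application of a listed rule, so the string is derivable from S.

Grammatical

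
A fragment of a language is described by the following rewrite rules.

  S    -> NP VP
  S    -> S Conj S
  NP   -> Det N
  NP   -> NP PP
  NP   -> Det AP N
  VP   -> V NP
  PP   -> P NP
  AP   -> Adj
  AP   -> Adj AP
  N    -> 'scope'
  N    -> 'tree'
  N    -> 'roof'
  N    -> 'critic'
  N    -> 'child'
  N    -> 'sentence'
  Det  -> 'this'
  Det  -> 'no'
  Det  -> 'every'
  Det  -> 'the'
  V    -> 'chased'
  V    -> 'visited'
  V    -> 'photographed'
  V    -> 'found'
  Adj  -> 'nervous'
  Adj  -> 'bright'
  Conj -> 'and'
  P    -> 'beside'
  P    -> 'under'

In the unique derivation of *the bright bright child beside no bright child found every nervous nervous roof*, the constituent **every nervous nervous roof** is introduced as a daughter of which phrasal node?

S
  NP
    NP
      Det: the
      AP
        Adj: bright
        AP
          Adj: bright
      N: child
    PP
      P: beside
      NP
        Det: no
        AP
          Adj: bright
        N: child
  VP
    V: found
    NP
      Det: every
      AP
        Adj: nervous
        AP
          Adj: nervous
      N: roof
The span 'every nervous nervous roof' is the NP node built by NP → Det AP N.
Its mother is the VP built by VP → V NP.

VP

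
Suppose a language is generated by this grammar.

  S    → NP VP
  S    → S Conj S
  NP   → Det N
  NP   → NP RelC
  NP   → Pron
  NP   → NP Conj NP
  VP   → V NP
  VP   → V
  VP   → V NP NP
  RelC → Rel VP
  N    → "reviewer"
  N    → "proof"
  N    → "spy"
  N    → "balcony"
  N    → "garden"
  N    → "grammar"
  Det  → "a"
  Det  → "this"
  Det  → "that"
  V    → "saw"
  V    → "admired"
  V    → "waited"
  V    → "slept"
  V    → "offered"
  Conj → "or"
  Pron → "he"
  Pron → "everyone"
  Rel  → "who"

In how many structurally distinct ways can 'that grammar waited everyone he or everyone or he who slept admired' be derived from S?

3

Two of the 3 distinct bracketings:
[S [S [NP [Det that] [N grammar]] [VP [V waited] [NP [Pron everyone]] [NP [Pron he]]]] [Conj or] [S [NP [NP [NP [Pron everyone]] [Conj or] [NP [Pron he]]] [RelC [Rel who] [VP [V slept]]]] [VP [V admired]]]]
[S [S [NP [Det that] [N grammar]] [VP [V waited] [NP [Pron everyone]] [NP [Pron he]]]] [Conj or] [S [NP [NP [Pron everyone]] [Conj or] [NP [NP [Pron he]] [RelC [Rel who] [VP [V slept]]]]] [VP [V admired]]]]
The trees differ in how a recursive rule is bracketed over the same span.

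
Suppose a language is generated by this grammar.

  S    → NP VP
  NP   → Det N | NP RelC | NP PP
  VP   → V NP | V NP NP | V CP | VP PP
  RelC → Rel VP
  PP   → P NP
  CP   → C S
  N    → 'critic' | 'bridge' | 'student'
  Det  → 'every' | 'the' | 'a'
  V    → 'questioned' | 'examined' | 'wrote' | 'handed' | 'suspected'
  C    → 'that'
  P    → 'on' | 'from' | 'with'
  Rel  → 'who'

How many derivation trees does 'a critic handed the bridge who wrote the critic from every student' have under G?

Two of the 4 distinct bracketings:
[S [NP [Det a] [N critic]] [VP [V handed] [NP [NP [Det the] [N bridge]] [RelC [Rel who] [VP [V wrote] [NP [NP [Det the] [N critic]] [PP [P from] [NP [Det every] [N student]]]]]]]]]
[S [NP [Det a] [N critic]] [VP [V handed] [NP [NP [Det the] [N bridge]] [RelC [Rel who] [VP [VP [V wrote] [NP [Det the] [N critic]]] [PP [P from] [NP [Det every] [N student]]]]]]]]
The difference turns on whether NP → NP PP is used at the relevant span, versus an alternative expansion of NP.

4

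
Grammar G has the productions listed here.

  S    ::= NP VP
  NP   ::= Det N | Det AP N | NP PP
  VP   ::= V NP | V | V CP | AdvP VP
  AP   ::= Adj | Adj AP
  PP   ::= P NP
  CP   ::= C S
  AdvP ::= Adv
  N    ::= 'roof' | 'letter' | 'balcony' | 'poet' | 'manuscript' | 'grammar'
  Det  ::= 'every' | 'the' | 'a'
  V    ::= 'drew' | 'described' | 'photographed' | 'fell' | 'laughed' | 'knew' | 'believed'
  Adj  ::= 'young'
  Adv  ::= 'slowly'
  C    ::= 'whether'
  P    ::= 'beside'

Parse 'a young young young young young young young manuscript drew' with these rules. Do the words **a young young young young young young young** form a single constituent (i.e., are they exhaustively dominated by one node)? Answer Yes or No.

No

[S [NP [Det a] [AP [Adj young] [AP [Adj young] [AP [Adj young] [AP [Adj young] [AP [Adj young] [AP [Adj young] [AP [Adj young]]]]]]]] [N manuscript]] [VP [V drew]]]
The smallest constituent containing 'a young young young young young young young' is the NP spanning 'a young young young young young young young manuscript'; no single node in the tree dominates exactly the given words.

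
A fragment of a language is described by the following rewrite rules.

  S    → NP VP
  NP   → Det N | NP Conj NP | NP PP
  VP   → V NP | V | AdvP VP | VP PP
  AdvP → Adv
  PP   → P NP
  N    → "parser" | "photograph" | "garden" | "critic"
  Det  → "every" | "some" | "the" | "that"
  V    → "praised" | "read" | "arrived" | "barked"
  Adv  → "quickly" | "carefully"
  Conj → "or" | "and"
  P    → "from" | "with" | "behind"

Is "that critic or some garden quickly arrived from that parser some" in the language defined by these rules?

An N word can never sit immediately before a Det word in any string this grammar generates, so the substring 'parser some' rules out a derivation.

Ungrammatical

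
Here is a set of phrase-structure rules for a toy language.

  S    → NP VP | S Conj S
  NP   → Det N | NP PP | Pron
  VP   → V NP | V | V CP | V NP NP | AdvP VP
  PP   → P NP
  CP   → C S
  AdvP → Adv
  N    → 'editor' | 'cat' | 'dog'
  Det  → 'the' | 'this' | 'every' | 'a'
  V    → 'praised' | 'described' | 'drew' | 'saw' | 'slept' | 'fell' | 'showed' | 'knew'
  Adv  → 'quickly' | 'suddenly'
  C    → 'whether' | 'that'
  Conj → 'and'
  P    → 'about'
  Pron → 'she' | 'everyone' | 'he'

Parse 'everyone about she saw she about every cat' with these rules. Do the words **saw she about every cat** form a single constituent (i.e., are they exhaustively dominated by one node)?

[S [NP [NP [Pron everyone]] [PP [P about] [NP [Pron she]]]] [VP [V saw] [NP [NP [Pron she]] [PP [P about] [NP [Det every] [N cat]]]]]]
The words 'saw she about every cat' are exhaustively dominated by a single VP node (built by VP → V NP), so they form a constituent.

Yes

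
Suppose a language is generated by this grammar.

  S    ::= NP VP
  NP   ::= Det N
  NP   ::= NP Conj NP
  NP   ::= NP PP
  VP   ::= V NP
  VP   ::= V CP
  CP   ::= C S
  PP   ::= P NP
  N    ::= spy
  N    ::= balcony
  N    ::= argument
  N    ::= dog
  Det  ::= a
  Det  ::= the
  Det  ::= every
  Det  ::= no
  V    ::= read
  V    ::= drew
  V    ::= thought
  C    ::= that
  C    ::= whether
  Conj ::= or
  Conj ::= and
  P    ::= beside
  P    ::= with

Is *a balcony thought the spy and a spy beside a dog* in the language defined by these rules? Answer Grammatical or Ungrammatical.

[S [NP [Det a] [N balcony]] [VP [V thought] [NP [NP [Det the] [N spy]] [Conj and] [NP [NP [Det a] [N spy]] [PP [P beside] [NP [Det a] [N dog]]]]]]]
Each bracket corresponds to one application of a listed rule, so the string is derivable from S.

Grammatical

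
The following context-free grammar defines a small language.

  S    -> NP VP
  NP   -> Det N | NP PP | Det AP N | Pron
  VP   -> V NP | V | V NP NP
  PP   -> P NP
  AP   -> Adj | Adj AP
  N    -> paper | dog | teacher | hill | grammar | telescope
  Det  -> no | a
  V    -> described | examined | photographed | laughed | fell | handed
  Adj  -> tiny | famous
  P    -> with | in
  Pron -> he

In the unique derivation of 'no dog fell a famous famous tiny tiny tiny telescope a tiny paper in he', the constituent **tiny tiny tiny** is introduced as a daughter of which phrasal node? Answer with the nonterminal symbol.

AP

[S [NP [Det no] [N dog]] [VP [V fell] [NP [Det a] [AP [Adj famous] [AP [Adj famous] [AP [Adj tiny] [AP [Adj tiny] [AP [Adj tiny]]]]]] [N telescope]] [NP [NP [Det a] [AP [Adj tiny]] [N paper]] [PP [P in] [NP [Pron he]]]]]]
The span 'tiny tiny tiny' is the AP node built by AP → Adj AP.
Its mother is the AP built by AP → Adj AP.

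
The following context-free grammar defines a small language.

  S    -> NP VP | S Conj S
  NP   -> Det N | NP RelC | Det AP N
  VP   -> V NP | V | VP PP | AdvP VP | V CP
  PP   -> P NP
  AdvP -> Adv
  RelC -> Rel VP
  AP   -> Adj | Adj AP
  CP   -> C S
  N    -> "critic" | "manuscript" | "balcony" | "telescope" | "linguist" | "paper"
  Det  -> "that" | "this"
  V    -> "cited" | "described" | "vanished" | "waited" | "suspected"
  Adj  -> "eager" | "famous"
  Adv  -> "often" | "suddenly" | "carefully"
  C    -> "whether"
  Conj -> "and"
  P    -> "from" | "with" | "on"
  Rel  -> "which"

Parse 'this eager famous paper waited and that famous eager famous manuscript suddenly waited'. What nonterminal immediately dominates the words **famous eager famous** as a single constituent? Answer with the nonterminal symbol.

[S [S [NP [Det this] [AP [Adj eager] [AP [Adj famous]]] [N paper]] [VP [V waited]]] [Conj and] [S [NP [Det that] [AP [Adj famous] [AP [Adj eager] [AP [Adj famous]]]] [N manuscript]] [VP [AdvP [Adv suddenly]] [VP [V waited]]]]]
The span 'famous eager famous' is the AP node built by AP → Adj AP.

AP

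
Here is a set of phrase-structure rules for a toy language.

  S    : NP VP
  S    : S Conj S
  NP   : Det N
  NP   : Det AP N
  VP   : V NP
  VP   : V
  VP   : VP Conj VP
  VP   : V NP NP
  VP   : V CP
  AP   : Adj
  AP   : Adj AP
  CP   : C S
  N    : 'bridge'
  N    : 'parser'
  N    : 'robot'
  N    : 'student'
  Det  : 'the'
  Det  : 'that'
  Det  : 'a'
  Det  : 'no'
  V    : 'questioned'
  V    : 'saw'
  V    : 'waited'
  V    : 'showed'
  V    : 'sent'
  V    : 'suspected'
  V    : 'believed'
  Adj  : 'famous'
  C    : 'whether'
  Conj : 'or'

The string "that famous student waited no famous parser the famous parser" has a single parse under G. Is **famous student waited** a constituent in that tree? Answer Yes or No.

No

[S [NP [Det that] [AP [Adj famous]] [N student]] [VP [V waited] [NP [Det no] [AP [Adj famous]] [N parser]] [NP [Det the] [AP [Adj famous]] [N parser]]]]
The smallest constituent containing 'famous student waited' is the S spanning 'that famous student waited no famous parser the famous parser'; no single node in the tree dominates exactly the given words.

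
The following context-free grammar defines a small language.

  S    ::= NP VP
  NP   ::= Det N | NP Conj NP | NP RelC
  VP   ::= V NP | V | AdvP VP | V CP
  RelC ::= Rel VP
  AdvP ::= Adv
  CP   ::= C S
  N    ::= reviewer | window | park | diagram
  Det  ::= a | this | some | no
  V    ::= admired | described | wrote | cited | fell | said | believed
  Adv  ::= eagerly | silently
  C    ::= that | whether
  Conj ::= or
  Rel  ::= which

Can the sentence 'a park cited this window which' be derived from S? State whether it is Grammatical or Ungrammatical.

Ungrammatical

For S → NP VP, the only prefix that parses as NP is 'a park', but the remainder 'cited this window which' is not a VP under these rules.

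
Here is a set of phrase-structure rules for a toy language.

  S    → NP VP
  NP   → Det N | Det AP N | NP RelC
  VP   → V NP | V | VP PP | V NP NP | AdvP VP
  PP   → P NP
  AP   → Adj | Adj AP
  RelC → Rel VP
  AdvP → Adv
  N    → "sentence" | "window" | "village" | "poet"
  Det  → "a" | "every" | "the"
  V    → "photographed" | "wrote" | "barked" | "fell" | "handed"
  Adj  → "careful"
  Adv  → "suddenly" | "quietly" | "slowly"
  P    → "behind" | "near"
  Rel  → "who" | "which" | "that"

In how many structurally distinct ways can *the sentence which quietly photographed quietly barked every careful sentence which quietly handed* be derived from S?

[S [NP [NP [Det the] [N sentence]] [RelC [Rel which] [VP [AdvP [Adv quietly]] [VP [V photographed]]]]] [VP [AdvP [Adv quietly]] [VP [V barked] [NP [NP [Det every] [AP [Adj careful]] [N sentence]] [RelC [Rel which] [VP [AdvP [Adv quietly]] [VP [V handed]]]]]]]]
No rule offers an alternative attachment or grouping for any span, so this is the only derivation.

1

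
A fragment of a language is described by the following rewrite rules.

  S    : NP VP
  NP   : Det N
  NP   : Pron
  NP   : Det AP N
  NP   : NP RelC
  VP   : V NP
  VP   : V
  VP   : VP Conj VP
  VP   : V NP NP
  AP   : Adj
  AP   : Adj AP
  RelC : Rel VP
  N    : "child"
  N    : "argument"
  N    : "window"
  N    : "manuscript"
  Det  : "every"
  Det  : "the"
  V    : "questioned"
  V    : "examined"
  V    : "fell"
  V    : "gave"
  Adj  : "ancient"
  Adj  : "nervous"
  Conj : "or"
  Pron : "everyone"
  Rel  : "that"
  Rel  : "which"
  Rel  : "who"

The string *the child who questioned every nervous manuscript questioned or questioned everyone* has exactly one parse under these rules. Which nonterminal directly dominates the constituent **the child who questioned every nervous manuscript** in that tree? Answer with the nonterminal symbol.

S

S
  NP
    NP
      Det: the
      N: child
    RelC
      Rel: who
      VP
        V: questioned
        NP
          Det: every
          AP
            Adj: nervous
          N: manuscript
  VP
    VP
      V: questioned
    Conj: or
    VP
      V: questioned
      NP
        Pron: everyone
The span 'the child who questioned every nervous manuscript' is the NP node built by NP → NP RelC.
Its mother is the S built by S → NP VP.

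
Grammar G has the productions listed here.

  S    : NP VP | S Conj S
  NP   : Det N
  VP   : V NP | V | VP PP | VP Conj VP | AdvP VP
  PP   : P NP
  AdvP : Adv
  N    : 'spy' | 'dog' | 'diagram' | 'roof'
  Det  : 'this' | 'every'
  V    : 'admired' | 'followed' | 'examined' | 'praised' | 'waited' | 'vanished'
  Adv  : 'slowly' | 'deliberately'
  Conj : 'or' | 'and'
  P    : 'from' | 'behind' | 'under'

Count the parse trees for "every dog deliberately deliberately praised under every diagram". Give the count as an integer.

Two of the 3 distinct bracketings:
[S [NP [Det every] [N dog]] [VP [VP [AdvP [Adv deliberately]] [VP [AdvP [Adv deliberately]] [VP [V praised]]]] [PP [P under] [NP [Det every] [N diagram]]]]]
[S [NP [Det every] [N dog]] [VP [AdvP [Adv deliberately]] [VP [VP [AdvP [Adv deliberately]] [VP [V praised]]] [PP [P under] [NP [Det every] [N diagram]]]]]]
The trees differ in how a recursive rule is bracketed over the same span.

3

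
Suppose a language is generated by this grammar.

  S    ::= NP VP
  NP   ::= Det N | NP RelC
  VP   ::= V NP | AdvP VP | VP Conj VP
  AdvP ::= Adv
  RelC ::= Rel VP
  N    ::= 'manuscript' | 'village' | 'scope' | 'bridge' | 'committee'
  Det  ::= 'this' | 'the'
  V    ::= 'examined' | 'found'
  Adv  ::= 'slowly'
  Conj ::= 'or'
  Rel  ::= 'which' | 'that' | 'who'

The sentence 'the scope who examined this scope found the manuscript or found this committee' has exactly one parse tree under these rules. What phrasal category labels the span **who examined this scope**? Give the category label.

S
  NP
    NP
      Det: the
      N: scope
    RelC
      Rel: who
      VP
        V: examined
        NP
          Det: this
          N: scope
  VP
    VP
      V: found
      NP
        Det: the
        N: manuscript
    Conj: or
    VP
      V: found
      NP
        Det: this
        N: committee
The span 'who examined this scope' is the RelC node built by RelC → Rel VP.

RelC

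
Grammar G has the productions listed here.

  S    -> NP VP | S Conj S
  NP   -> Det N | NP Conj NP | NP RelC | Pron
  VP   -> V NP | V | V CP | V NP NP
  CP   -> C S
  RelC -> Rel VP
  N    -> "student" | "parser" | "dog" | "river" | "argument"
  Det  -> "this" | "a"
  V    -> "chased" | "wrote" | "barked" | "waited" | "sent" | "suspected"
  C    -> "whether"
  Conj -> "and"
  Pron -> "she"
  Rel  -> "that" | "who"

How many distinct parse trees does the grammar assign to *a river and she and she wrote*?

The two bracketings:
[S [NP [NP [Det a] [N river]] [Conj and] [NP [NP [Pron she]] [Conj and] [NP [Pron she]]]] [VP [V wrote]]]
[S [NP [NP [NP [Det a] [N river]] [Conj and] [NP [Pron she]]] [Conj and] [NP [Pron she]]] [VP [V wrote]]]
The trees differ in how a recursive rule is bracketed over the same span.

2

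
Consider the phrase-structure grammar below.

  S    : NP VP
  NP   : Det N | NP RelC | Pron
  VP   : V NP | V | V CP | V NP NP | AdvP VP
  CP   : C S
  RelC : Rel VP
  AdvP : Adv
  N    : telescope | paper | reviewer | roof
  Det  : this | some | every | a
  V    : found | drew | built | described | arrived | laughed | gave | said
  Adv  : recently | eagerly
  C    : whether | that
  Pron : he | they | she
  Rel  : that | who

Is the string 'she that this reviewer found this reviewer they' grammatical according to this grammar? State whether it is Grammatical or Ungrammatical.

Ungrammatical

For S → NP VP, the only prefix that parses as NP is 'she', but the remainder 'that this reviewer found this reviewer they' is not a VP under these rules.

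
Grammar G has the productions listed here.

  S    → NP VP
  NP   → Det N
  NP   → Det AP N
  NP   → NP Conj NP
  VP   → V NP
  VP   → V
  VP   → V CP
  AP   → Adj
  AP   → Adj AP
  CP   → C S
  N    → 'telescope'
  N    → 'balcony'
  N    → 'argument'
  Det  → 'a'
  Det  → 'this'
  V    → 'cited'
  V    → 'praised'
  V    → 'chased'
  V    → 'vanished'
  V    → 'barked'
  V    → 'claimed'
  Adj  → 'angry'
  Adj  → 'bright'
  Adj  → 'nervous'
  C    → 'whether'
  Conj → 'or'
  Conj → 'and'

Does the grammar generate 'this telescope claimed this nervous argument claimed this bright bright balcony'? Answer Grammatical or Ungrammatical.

Ungrammatical

For S → NP VP, the only prefix that parses as NP is 'this telescope', but the remainder 'claimed this nervous argument claimed this bright bright balcony' is not a VP under these rules.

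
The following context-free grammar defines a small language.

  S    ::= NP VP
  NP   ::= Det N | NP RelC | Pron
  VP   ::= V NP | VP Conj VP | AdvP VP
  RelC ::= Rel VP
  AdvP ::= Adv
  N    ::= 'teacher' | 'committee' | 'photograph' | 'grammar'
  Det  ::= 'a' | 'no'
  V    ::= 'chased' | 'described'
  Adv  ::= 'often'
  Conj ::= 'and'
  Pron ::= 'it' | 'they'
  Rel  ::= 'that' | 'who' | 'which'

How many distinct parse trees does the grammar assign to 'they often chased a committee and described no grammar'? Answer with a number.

The two bracketings:
[S [NP [Pron they]] [VP [VP [AdvP [Adv often]] [VP [V chased] [NP [Det a] [N committee]]]] [Conj and] [VP [V described] [NP [Det no] [N grammar]]]]]
[S [NP [Pron they]] [VP [AdvP [Adv often]] [VP [VP [V chased] [NP [Det a] [N committee]]] [Conj and] [VP [V described] [NP [Det no] [N grammar]]]]]]
The trees differ in how a recursive rule is bracketed over the same span.

2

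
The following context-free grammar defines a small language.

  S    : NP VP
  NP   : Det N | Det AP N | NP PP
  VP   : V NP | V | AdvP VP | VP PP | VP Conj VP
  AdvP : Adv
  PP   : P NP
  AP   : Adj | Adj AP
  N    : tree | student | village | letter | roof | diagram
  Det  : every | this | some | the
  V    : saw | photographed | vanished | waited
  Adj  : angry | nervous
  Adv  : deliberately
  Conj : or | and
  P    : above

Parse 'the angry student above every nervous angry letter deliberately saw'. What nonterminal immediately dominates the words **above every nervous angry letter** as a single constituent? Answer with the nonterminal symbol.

PP

S
  NP
    NP
      Det: the
      AP
        Adj: angry
      N: student
    PP
      P: above
      NP
        Det: every
        AP
          Adj: nervous
          AP
            Adj: angry
        N: letter
  VP
    AdvP
      Adv: deliberately
    VP
      V: saw
The span 'above every nervous angry letter' is the PP node built by PP → P NP.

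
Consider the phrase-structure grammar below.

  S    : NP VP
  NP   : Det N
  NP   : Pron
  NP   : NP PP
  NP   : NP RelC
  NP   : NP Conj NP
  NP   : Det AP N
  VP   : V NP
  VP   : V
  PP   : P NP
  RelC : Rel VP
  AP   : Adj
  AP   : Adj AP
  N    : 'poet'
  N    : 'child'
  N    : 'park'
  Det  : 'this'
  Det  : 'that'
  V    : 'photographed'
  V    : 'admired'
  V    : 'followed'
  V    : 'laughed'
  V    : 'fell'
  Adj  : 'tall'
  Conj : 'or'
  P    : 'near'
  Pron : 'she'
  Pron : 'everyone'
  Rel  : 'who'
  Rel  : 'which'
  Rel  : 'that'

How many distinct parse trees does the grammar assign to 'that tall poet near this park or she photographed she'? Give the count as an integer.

2

The two bracketings:
[S [NP [NP [Det that] [AP [Adj tall]] [N poet]] [PP [P near] [NP [NP [Det this] [N park]] [Conj or] [NP [Pron she]]]]] [VP [V photographed] [NP [Pron she]]]]
[S [NP [NP [NP [Det that] [AP [Adj tall]] [N poet]] [PP [P near] [NP [Det this] [N park]]]] [Conj or] [NP [Pron she]]] [VP [V photographed] [NP [Pron she]]]]
The trees differ in how a recursive rule is bracketed over the same span.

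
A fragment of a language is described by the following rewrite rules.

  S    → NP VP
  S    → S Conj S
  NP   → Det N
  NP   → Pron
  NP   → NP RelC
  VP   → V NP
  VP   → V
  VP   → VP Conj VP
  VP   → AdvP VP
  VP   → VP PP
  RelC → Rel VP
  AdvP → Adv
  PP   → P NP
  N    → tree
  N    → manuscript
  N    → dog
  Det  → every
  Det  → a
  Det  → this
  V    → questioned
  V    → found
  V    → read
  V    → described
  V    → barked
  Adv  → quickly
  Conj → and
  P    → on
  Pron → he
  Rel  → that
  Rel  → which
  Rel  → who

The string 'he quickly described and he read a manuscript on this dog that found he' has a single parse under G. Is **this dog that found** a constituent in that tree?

No

[S [S [NP [Pron he]] [VP [AdvP [Adv quickly]] [VP [V described]]]] [Conj and] [S [NP [Pron he]] [VP [VP [V read] [NP [Det a] [N manuscript]]] [PP [P on] [NP [NP [Det this] [N dog]] [RelC [Rel that] [VP [V found] [NP [Pron he]]]]]]]]]
The smallest constituent containing 'this dog that found' is the NP spanning 'this dog that found he'; no single node in the tree dominates exactly the given words.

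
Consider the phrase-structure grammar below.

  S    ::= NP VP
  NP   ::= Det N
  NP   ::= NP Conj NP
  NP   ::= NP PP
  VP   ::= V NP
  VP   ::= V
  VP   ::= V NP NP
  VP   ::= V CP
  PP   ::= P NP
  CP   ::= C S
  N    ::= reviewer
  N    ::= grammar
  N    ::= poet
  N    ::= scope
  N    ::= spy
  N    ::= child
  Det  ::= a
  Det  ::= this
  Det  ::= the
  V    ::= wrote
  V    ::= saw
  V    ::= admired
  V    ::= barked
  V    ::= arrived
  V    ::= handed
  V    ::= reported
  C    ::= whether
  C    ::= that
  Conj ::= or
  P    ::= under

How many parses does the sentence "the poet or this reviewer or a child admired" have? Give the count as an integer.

The two bracketings:
[S [NP [NP [Det the] [N poet]] [Conj or] [NP [NP [Det this] [N reviewer]] [Conj or] [NP [Det a] [N child]]]] [VP [V admired]]]
[S [NP [NP [NP [Det the] [N poet]] [Conj or] [NP [Det this] [N reviewer]]] [Conj or] [NP [Det a] [N child]]] [VP [V admired]]]
The trees differ in how a recursive rule is bracketed over the same span.

2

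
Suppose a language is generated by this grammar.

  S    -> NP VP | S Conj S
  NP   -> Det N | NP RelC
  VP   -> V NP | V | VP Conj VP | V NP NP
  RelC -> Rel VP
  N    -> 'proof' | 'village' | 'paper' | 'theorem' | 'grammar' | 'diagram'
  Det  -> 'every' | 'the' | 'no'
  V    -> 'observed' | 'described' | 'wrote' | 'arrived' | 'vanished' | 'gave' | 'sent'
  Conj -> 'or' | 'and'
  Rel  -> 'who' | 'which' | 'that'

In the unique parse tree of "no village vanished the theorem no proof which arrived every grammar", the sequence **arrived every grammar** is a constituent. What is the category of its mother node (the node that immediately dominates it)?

RelC

[S [NP [Det no] [N village]] [VP [V vanished] [NP [Det the] [N theorem]] [NP [NP [Det no] [N proof]] [RelC [Rel which] [VP [V arrived] [NP [Det every] [N grammar]]]]]]]
The span 'arrived every grammar' is the VP node built by VP → V NP.
Its mother is the RelC built by RelC → Rel VP.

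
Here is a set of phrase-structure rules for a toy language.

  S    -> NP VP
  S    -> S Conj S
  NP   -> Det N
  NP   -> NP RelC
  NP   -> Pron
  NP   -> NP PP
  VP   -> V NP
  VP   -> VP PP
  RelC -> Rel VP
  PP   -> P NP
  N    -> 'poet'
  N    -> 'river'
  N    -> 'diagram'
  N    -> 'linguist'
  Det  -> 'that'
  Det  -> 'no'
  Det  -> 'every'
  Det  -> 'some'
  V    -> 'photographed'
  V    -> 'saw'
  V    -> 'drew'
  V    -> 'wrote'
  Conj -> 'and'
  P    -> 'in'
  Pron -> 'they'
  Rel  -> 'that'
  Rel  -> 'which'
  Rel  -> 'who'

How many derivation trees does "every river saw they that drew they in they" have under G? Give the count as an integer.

Two of the 4 distinct bracketings:
[S [NP [Det every] [N river]] [VP [V saw] [NP [NP [Pron they]] [RelC [Rel that] [VP [V drew] [NP [NP [Pron they]] [PP [P in] [NP [Pron they]]]]]]]]]
[S [NP [Det every] [N river]] [VP [V saw] [NP [NP [Pron they]] [RelC [Rel that] [VP [VP [V drew] [NP [Pron they]]] [PP [P in] [NP [Pron they]]]]]]]]
The difference turns on whether NP → NP PP is used at the relevant span, versus an alternative expansion of NP.

4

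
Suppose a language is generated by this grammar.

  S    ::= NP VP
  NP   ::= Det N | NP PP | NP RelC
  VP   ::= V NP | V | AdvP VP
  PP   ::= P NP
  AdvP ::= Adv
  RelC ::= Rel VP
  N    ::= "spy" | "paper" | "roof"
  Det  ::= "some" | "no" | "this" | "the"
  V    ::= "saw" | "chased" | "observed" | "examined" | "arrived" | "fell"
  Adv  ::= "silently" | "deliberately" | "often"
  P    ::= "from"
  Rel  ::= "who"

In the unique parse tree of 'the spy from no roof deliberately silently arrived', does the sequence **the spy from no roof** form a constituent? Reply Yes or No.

[S [NP [NP [Det the] [N spy]] [PP [P from] [NP [Det no] [N roof]]]] [VP [AdvP [Adv deliberately]] [VP [AdvP [Adv silently]] [VP [V arrived]]]]]
The words 'the spy from no roof' are exhaustively dominated by a single NP node (built by NP → NP PP), so they form a constituent.

Yes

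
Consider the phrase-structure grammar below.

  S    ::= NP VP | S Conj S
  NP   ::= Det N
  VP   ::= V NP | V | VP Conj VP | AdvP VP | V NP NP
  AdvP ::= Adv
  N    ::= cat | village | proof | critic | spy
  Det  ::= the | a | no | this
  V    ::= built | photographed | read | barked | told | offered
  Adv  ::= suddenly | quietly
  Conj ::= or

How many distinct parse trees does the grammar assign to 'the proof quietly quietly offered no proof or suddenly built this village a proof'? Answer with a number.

Two of the 3 distinct bracketings:
[S [NP [Det the] [N proof]] [VP [VP [AdvP [Adv quietly]] [VP [AdvP [Adv quietly]] [VP [V offered] [NP [Det no] [N proof]]]]] [Conj or] [VP [AdvP [Adv suddenly]] [VP [V built] [NP [Det this] [N village]] [NP [Det a] [N proof]]]]]]
[S [NP [Det the] [N proof]] [VP [AdvP [Adv quietly]] [VP [VP [AdvP [Adv quietly]] [VP [V offered] [NP [Det no] [N proof]]]] [Conj or] [VP [AdvP [Adv suddenly]] [VP [V built] [NP [Det this] [N village]] [NP [Det a] [N proof]]]]]]]
The trees differ in how a recursive rule is bracketed over the same span.

3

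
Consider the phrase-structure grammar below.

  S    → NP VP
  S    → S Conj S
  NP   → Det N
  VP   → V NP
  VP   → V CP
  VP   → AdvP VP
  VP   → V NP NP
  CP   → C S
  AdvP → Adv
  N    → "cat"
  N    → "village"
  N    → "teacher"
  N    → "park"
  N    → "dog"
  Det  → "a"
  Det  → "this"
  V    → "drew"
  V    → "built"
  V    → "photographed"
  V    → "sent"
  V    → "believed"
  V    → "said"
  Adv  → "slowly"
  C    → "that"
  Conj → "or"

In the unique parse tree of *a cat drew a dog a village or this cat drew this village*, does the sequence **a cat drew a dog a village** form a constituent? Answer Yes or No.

[S [S [NP [Det a] [N cat]] [VP [V drew] [NP [Det a] [N dog]] [NP [Det a] [N village]]]] [Conj or] [S [NP [Det this] [N cat]] [VP [V drew] [NP [Det this] [N village]]]]]
The words 'a cat drew a dog a village' are exhaustively dominated by a single S node (built by S → NP VP), so they form a constituent.

Yes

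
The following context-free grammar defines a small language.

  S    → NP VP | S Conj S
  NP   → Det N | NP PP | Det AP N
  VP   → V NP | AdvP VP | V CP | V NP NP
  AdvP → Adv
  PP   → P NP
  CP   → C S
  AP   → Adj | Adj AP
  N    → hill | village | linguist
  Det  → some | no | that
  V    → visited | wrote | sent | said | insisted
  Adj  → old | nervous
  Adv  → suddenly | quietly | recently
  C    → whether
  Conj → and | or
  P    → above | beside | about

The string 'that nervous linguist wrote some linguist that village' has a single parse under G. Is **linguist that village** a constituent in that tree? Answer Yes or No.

[S [NP [Det that] [AP [Adj nervous]] [N linguist]] [VP [V wrote] [NP [Det some] [N linguist]] [NP [Det that] [N village]]]]
The smallest constituent containing 'linguist that village' is the VP spanning 'wrote some linguist that village'; no single node in the tree dominates exactly the given words.

No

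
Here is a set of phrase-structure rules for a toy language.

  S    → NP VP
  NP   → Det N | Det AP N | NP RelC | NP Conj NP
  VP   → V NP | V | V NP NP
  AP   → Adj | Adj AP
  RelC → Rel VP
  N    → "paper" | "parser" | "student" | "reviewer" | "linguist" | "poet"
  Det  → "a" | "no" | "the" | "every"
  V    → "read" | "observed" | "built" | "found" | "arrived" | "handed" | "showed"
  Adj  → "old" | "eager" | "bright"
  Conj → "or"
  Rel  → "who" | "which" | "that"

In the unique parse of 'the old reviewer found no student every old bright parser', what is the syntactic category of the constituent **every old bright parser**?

S
  NP
    Det: the
    AP
      Adj: old
    N: reviewer
  VP
    V: found
    NP
      Det: no
      N: student
    NP
      Det: every
      AP
        Adj: old
        AP
          Adj: bright
      N: parser
The span 'every old bright parser' is the NP node built by NP → Det AP N.

NP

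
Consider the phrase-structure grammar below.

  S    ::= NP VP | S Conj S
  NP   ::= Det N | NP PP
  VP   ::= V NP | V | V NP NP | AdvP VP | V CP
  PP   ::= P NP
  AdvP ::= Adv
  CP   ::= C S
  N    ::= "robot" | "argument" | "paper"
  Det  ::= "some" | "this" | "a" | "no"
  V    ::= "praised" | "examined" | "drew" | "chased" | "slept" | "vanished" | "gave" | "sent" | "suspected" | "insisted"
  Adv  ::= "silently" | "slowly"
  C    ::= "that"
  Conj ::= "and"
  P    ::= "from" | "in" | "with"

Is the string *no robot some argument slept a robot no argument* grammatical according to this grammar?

For S → NP VP, the only prefix that parses as NP is 'no robot', but the remainder 'some argument slept a robot no argument' is not a VP under these rules. The alternative S rule S → S Conj S likewise has no satisfying split.

Ungrammatical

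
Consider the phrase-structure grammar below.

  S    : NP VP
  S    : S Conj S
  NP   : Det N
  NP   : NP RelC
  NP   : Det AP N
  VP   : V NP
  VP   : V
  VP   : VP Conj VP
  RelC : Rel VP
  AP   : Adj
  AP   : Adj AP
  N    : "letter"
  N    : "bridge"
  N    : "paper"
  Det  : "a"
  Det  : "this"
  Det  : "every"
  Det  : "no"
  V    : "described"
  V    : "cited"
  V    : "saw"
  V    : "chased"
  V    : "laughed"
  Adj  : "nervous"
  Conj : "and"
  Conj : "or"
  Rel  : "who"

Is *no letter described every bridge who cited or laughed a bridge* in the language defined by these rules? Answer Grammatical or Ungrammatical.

S
  NP
    Det: no
    N: letter
  VP
    V: described
    NP
      NP
        Det: every
        N: bridge
      RelC
        Rel: who
        VP
          VP
            V: cited
          Conj: or
          VP
            V: laughed
            NP
              Det: a
              N: bridge
The bracketing above is licensed at every node by one of the given productions, with S at the root.

Grammatical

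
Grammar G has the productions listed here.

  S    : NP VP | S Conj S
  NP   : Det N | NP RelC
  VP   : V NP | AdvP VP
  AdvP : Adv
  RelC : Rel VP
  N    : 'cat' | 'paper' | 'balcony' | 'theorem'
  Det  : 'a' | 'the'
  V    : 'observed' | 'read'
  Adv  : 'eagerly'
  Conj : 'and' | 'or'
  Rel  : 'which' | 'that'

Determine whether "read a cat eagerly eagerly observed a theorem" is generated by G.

Ungrammatical

For S → NP VP, no prefix of the string parses as an NP. The alternative S rule S → S Conj S likewise has no satisfying split.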